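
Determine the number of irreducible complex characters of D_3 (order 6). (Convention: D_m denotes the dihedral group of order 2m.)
3

Working: The number of irreducible complex representations of a finite group equals its number of conjugacy classes. D_3 has 3 conjugacy classes ((n+3)/2 for n odd), so D_3 (order 6) has exactly 3 irreducible complex representations.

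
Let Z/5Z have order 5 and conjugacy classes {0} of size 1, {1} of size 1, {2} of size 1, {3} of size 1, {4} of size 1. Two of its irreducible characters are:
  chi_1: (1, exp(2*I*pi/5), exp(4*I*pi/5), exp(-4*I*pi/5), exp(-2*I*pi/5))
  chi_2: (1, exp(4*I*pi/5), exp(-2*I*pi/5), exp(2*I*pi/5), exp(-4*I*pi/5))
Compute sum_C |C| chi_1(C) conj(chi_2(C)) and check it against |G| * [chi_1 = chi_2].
Sum = 0; so <chi_1, chi_2> = 0 (distinct irreducibles are orthogonal).

Argument: Compute term by term over conjugacy classes (|C| * chi_1(C) * conj(chi_2(C))):
  1*(1)*conj(1) + 1*(exp(2*I*pi/5))*conj(exp(4*I*pi/5)) + 1*(exp(4*I*pi/5))*conj(exp(-2*I*pi/5)) + 1*(exp(-4*I*pi/5))*conj(exp(2*I*pi/5)) + 1*(exp(-2*I*pi/5))*conj(exp(-4*I*pi/5))
  = (1) + (exp(-2*I*pi/5)) + (exp(-4*I*pi/5)) + (exp(4*I*pi/5)) + (exp(2*I*pi/5))
  = 0.
(Exp terms are combined using exp(i*s)*conj(exp(i*t)) = exp(i*(s-t)), and sums of them are collapsed using the identity that for every m > 1 the m distinct m-th roots of unity sum to 0, e.g. 1 + exp(2*I*pi/3) + exp(-2*I*pi/3) = 0.)
Dividing by |G| = 5 gives 0/5 = 0, matching the row-orthogonality relation <chi_1, chi_2> = [chi_1 = chi_2].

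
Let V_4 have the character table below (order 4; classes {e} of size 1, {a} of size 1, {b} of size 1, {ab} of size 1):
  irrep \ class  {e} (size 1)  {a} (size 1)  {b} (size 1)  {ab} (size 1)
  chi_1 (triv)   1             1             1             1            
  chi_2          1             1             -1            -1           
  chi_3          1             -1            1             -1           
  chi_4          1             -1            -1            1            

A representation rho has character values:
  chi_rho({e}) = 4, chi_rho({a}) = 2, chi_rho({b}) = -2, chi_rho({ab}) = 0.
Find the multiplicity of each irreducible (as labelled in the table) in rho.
Multiplicities: chi_1: 1, chi_2: 2, chi_3: 0, chi_4: 1.

Derivation: Use <chi_rho, chi> = (1/|G|) sum_C |C| * chi_rho(C) * conj(chi(C)) with |G| = 4 for each irreducible chi in the table:
  <chi_rho, chi_1> = (1/4)[1*(4)*conj(1) + 1*(2)*conj(1) + 1*(-2)*conj(1) + 1*(0)*conj(1)]
      = (1/4)[(4) + (2) + (-2) + (0)] = 4/4 = 1
  <chi_rho, chi_2> = (1/4)[1*(4)*conj(1) + 1*(2)*conj(1) + 1*(-2)*conj(-1) + 1*(0)*conj(-1)]
      = (1/4)[(4) + (2) + (2) + (0)] = 8/4 = 2
  <chi_rho, chi_3> = (1/4)[1*(4)*conj(1) + 1*(2)*conj(-1) + 1*(-2)*conj(1) + 1*(0)*conj(-1)]
      = (1/4)[(4) + (-2) + (-2) + (0)] = 0/4 = 0
  <chi_rho, chi_4> = (1/4)[1*(4)*conj(1) + 1*(2)*conj(-1) + 1*(-2)*conj(-1) + 1*(0)*conj(1)]
      = (1/4)[(4) + (-2) + (2) + (0)] = 4/4 = 1
Dimension check: dim(rho) = sum (mult * dim) = 1*1 + 2*1 + 0*1 + 1*1 = 4 = chi_rho(e) = 4.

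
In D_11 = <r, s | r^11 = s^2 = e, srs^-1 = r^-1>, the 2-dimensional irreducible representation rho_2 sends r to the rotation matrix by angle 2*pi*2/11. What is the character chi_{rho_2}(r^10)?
chi_{rho_2}(r^10) = 2*cos(2*pi*2*10/11) = 2*cos(4*pi/11)

Solution. rho_2(r^10) is rotation by angle 2*pi*2*10/11, whose trace is 2*cos(2*pi*2*10/11) = 2*cos(4*pi/11).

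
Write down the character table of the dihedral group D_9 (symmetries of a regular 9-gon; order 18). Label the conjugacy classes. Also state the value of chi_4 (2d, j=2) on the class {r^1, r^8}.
Conjugacy classes: {e} of size 1, {r^1, r^8} of size 2, {r^2, r^7} of size 2, {r^3, r^6} of size 2, {r^4, r^5} of size 2, {s, sr, ..., sr^8} of size 9.
Character table:
  irrep \ class              {e} (size 1)  {r^1, r^8} (size 2)  {r^2, r^7} (size 2)  {r^3, r^6} (size 2)  {r^4, r^5} (size 2)  {s, sr, ..., sr^8} (size 9)
  chi_1 (triv)               1             1                    1                    1                    1                    1                          
  chi_2 (sign: r->1, s->-1)  1             1                    1                    1                    1                    -1                         
  chi_3 (2d, j=1)            2             2*cos(2*pi/9)        2*cos(4*pi/9)        -1                   -2*cos(pi/9)         0                          
  chi_4 (2d, j=2)            2             2*cos(4*pi/9)        -2*cos(pi/9)         -1                   2*cos(2*pi/9)        0                          
  chi_5 (2d, j=3)            2             -1                   -1                   2                    -1                   0                          
  chi_6 (2d, j=4)            2             -2*cos(pi/9)         2*cos(2*pi/9)        -1                   2*cos(4*pi/9)        0                          

Spot check: chi_4 (2d, j=2) on {r^1, r^8} = 2*cos(4*pi/9).

Justification: D_9 has order 2*9 = 18 with 6 conjugacy classes, hence 6 irreducibles. Sum of squared dims 1 + 1 + 4 + 4 + 4 + 4 = 18 = |G|. Linear characters come from the abelianisation; the 2-dimensional irreps have character r^k -> 2*cos(2*pi*j*k/9), reflections -> 0.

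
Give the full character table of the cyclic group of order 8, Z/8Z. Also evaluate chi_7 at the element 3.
Character table of Z/8Z (irreps indexed chi_0,...,chi_7 with chi_k(m) = zeta_8^(k*m), zeta_8 = exp(2*pi*i/8)):
  irrep \ class  {0} (size 1)  {1} (size 1)    {2} (size 1)  {3} (size 1)    {4} (size 1)  {5} (size 1)    {6} (size 1)  {7} (size 1)  
  chi_0          1             1               1             1               1             1               1             1             
  chi_1          1             exp(I*pi/4)     I             exp(3*I*pi/4)   -1            exp(-3*I*pi/4)  -I            exp(-I*pi/4)  
  chi_2          1             I               -1            -I              1             I               -1            -I            
  chi_3          1             exp(3*I*pi/4)   -I            exp(I*pi/4)     -1            exp(-I*pi/4)    I             exp(-3*I*pi/4)
  chi_4          1             -1              1             -1              1             -1              1             -1            
  chi_5          1             exp(-3*I*pi/4)  I             exp(-I*pi/4)    -1            exp(I*pi/4)     -I            exp(3*I*pi/4) 
  chi_6          1             -I              -1            I               1             -I              -1            I             
  chi_7          1             exp(-I*pi/4)    -I            exp(-3*I*pi/4)  -1            exp(3*I*pi/4)   I             exp(I*pi/4)   

Spot check: chi_7(3) = zeta_8^(7*3) = zeta_8^21 = exp(-3*I*pi/4).

Explanation: Z/8Z is abelian, so all 8 irreducible complex representations are 1-dimensional. They are given by chi_k(m) = zeta_8^(k*m) for k = 0,...,7. Row orthogonality: sum_m chi_k(m) conj(chi_l(m)) = 8 * [k = l].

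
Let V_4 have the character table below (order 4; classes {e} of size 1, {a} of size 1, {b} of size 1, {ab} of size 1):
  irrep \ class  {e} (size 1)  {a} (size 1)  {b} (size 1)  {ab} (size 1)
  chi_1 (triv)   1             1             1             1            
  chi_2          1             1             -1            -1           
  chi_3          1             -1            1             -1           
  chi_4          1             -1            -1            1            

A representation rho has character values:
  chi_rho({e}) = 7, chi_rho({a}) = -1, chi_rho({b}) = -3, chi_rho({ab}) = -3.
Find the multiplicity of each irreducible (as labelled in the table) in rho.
Multiplicities: chi_1: 0, chi_2: 3, chi_3: 2, chi_4: 2.

Explanation: Use <chi_rho, chi> = (1/|G|) sum_C |C| * chi_rho(C) * conj(chi(C)) with |G| = 4 for each irreducible chi in the table:
  <chi_rho, chi_1> = (1/4)[1*(7)*conj(1) + 1*(-1)*conj(1) + 1*(-3)*conj(1) + 1*(-3)*conj(1)]
      = (1/4)[(7) + (-1) + (-3) + (-3)] = 0/4 = 0
  <chi_rho, chi_2> = (1/4)[1*(7)*conj(1) + 1*(-1)*conj(1) + 1*(-3)*conj(-1) + 1*(-3)*conj(-1)]
      = (1/4)[(7) + (-1) + (3) + (3)] = 12/4 = 3
  <chi_rho, chi_3> = (1/4)[1*(7)*conj(1) + 1*(-1)*conj(-1) + 1*(-3)*conj(1) + 1*(-3)*conj(-1)]
      = (1/4)[(7) + (1) + (-3) + (3)] = 8/4 = 2
  <chi_rho, chi_4> = (1/4)[1*(7)*conj(1) + 1*(-1)*conj(-1) + 1*(-3)*conj(-1) + 1*(-3)*conj(1)]
      = (1/4)[(7) + (1) + (3) + (-3)] = 8/4 = 2
Dimension check: dim(rho) = sum (mult * dim) = 0*1 + 3*1 + 2*1 + 2*1 = 7 = chi_rho(e) = 7.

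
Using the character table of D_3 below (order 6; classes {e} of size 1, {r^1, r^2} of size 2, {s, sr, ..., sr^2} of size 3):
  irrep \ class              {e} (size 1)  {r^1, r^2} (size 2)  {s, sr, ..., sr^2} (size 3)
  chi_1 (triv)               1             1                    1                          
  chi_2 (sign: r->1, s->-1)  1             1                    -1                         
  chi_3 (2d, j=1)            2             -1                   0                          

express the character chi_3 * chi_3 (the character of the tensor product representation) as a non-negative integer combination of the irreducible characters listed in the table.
chi_3 tensor chi_3 = chi_1 + chi_2 + chi_3 (all other irreducibles have multiplicity 0).

Justification: The character of a tensor product is the pointwise product (chi_3 * chi_3)(C) = chi_3(C) * chi_3(C):
  {e}: (2)*(2), {r^1, r^2}: (-1)*(-1), {s, sr, ..., sr^2}: (0)*(0)
so (chi_3 * chi_3) takes values
  {e} -> 4, {r^1, r^2} -> 1, {s, sr, ..., sr^2} -> 0.
Now take the inner product of this character with each irreducible chi from the table, <chi_3*chi_3, chi> = (1/6) sum_C |C| (chi_3*chi_3)(C) conj(chi(C)):
  <chi_3*chi_3, chi_1> = (1/6)[1*(4)*conj(1) + 2*(1)*conj(1) + 3*(0)*conj(1)]
      = (1/6)[(4) + (2) + (0)] = 6/6 = 1
  <chi_3*chi_3, chi_2> = (1/6)[1*(4)*conj(1) + 2*(1)*conj(1) + 3*(0)*conj(-1)]
      = (1/6)[(4) + (2) + (0)] = 6/6 = 1
  <chi_3*chi_3, chi_3> = (1/6)[1*(4)*conj(2) + 2*(1)*conj(-1) + 3*(0)*conj(0)]
      = (1/6)[(8) + (-2) + (0)] = 6/6 = 1
Hence the multiplicities are chi_1: 1, chi_2: 1, chi_3: 1. Dimension check: dim(chi_3)*dim(chi_3) = 2*2 = 4 and sum (mult * dim) = 1*1 + 1*1 + 1*2 = 4.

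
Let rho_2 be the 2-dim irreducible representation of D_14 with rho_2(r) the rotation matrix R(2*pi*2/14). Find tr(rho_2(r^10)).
chi_{rho_2}(r^10) = 2*cos(2*pi*2*10/14) = -2*cos(pi/7)

Reasoning: rho_2(r^10) is rotation by angle 2*pi*2*10/14, whose trace is 2*cos(2*pi*2*10/14) = -2*cos(pi/7).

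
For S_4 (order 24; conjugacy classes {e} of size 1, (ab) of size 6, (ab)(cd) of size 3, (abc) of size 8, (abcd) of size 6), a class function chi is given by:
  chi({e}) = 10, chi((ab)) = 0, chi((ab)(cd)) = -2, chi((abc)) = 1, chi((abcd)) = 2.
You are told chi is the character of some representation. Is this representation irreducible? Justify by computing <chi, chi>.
Not irreducible (reducible): <chi, chi> = 6 > 1.

<chi, chi> = (1/|G|) sum_C |C| * |chi(C)|^2 = (1/24)[1*|10|^2 + 6*|0|^2 + 3*|-2|^2 + 8*|1|^2 + 6*|2|^2]
  = (1/24)[(100) + (0) + (12) + (8) + (24)] = 144/24 = 6.
A character is irreducible iff <chi, chi> = 1, so this representation is reducible.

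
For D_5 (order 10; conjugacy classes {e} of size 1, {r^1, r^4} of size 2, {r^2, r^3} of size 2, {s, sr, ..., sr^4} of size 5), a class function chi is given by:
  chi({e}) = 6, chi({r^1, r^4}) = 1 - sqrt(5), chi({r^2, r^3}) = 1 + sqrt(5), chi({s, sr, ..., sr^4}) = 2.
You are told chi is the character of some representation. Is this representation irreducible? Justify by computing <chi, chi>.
Not irreducible (reducible): <chi, chi> = 8 > 1.

Reasoning: <chi, chi> = (1/|G|) sum_C |C| * |chi(C)|^2 = (1/10)[1*|6|^2 + 2*|1 - sqrt(5)|^2 + 2*|1 + sqrt(5)|^2 + 5*|2|^2]
  = (1/10)[(36) + (12 - 4*sqrt(5)) + (4*sqrt(5) + 12) + (20)] = 80/10 = 8.
A character is irreducible iff <chi, chi> = 1, so this representation is reducible.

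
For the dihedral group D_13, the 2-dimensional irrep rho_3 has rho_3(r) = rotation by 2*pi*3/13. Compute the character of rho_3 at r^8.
chi_{rho_3}(r^8) = 2*cos(2*pi*3*8/13) = 2*cos(4*pi/13)

Reasoning: rho_3(r^8) is rotation by angle 2*pi*3*8/13, whose trace is 2*cos(2*pi*3*8/13) = 2*cos(4*pi/13).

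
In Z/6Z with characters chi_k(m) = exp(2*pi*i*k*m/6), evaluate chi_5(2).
chi_5(2) = zeta_6^10 = exp(-2*I*pi/3)

Justification: chi_5(2) = zeta_6^(5*2) = zeta_6^10. Since zeta_6^6 = 1, this equals zeta_6^4 = exp(2*pi*i*4/6) = exp(-2*I*pi/3).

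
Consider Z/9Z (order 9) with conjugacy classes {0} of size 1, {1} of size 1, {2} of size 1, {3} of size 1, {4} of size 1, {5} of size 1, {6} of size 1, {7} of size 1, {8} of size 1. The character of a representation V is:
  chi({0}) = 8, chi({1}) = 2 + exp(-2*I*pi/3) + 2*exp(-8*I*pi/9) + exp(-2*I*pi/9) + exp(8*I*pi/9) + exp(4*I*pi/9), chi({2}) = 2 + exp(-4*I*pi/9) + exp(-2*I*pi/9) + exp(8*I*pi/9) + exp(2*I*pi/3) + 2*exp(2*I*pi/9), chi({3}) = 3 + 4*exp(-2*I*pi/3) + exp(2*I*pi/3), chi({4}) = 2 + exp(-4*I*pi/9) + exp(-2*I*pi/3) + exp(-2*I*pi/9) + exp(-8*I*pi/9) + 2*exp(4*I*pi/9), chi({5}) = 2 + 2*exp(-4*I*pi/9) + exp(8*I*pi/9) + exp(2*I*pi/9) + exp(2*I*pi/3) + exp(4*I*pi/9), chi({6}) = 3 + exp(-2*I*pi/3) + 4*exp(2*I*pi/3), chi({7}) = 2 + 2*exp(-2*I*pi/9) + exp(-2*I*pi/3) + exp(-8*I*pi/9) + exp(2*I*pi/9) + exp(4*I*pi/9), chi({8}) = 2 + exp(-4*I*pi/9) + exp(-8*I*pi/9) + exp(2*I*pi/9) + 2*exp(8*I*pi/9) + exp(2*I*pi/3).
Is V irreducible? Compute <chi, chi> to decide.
Not irreducible (reducible): <chi, chi> = 12 > 1.

Justification: <chi, chi> = (1/|G|) sum_C |C| * |chi(C)|^2 = (1/9)[1*|8|^2 + 1*|2 + exp(-2*I*pi/3) + 2*exp(-8*I*pi/9) + exp(-2*I*pi/9) + exp(8*I*pi/9) + exp(4*I*pi/9)|^2 + 1*|2 + exp(-4*I*pi/9) + exp(-2*I*pi/9) + exp(8*I*pi/9) + exp(2*I*pi/3) + 2*exp(2*I*pi/9)|^2 + 1*|3 + 4*exp(-2*I*pi/3) + exp(2*I*pi/3)|^2 + 1*|2 + exp(-4*I*pi/9) + exp(-2*I*pi/3) + exp(-2*I*pi/9) + exp(-8*I*pi/9) + 2*exp(4*I*pi/9)|^2 + 1*|2 + 2*exp(-4*I*pi/9) + exp(8*I*pi/9) + exp(2*I*pi/9) + exp(2*I*pi/3) + exp(4*I*pi/9)|^2 + 1*|3 + exp(-2*I*pi/3) + 4*exp(2*I*pi/3)|^2 + 1*|2 + 2*exp(-2*I*pi/9) + exp(-2*I*pi/3) + exp(-8*I*pi/9) + exp(2*I*pi/9) + exp(4*I*pi/9)|^2 + 1*|2 + exp(-4*I*pi/9) + exp(-8*I*pi/9) + exp(2*I*pi/9) + 2*exp(8*I*pi/9) + exp(2*I*pi/3)|^2]
  = (1/9)[(64) + (12 + 7*exp(-2*I*pi/3) + 5*exp(-4*I*pi/9) + 6*exp(-2*I*pi/9) + 8*exp(-8*I*pi/9) + 8*exp(8*I*pi/9) + 6*exp(2*I*pi/9) + 5*exp(4*I*pi/9) + 7*exp(2*I*pi/3)) + (12 + 7*exp(-2*I*pi/3) + 6*exp(-4*I*pi/9) + 8*exp(-2*I*pi/9) + 5*exp(-8*I*pi/9) + 5*exp(8*I*pi/9) + 8*exp(2*I*pi/9) + 6*exp(4*I*pi/9) + 7*exp(2*I*pi/3)) + (7) + (12 + 8*exp(-4*I*pi/9) + 7*exp(-2*I*pi/3) + 5*exp(-2*I*pi/9) + 6*exp(-8*I*pi/9) + 6*exp(8*I*pi/9) + 5*exp(2*I*pi/9) + 7*exp(2*I*pi/3) + 8*exp(4*I*pi/9)) + (12 + 8*exp(-4*I*pi/9) + 7*exp(-2*I*pi/3) + 5*exp(-2*I*pi/9) + 6*exp(-8*I*pi/9) + 6*exp(8*I*pi/9) + 5*exp(2*I*pi/9) + 7*exp(2*I*pi/3) + 8*exp(4*I*pi/9)) + (7) + (12 + 7*exp(-2*I*pi/3) + 6*exp(-4*I*pi/9) + 8*exp(-2*I*pi/9) + 5*exp(-8*I*pi/9) + 5*exp(8*I*pi/9) + 8*exp(2*I*pi/9) + 6*exp(4*I*pi/9) + 7*exp(2*I*pi/3)) + (12 + 7*exp(-2*I*pi/3) + 5*exp(-4*I*pi/9) + 6*exp(-2*I*pi/9) + 8*exp(-8*I*pi/9) + 8*exp(8*I*pi/9) + 6*exp(2*I*pi/9) + 5*exp(4*I*pi/9) + 7*exp(2*I*pi/3))] = 108/9 = 12.
(Exp terms are combined using exp(i*s)*conj(exp(i*t)) = exp(i*(s-t)), and sums of them are collapsed using the identity that for every m > 1 the m distinct m-th roots of unity sum to 0, e.g. 1 + exp(2*I*pi/3) + exp(-2*I*pi/3) = 0.)
A character is irreducible iff <chi, chi> = 1, so this representation is reducible.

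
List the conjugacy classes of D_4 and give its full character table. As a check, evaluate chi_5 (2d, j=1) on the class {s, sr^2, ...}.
Conjugacy classes: {e} of size 1, {r^2} of size 1, {r^1, r^3} of size 2, {s, sr^2, ...} of size 2, {sr, sr^3, ...} of size 2.
Character table:
  irrep \ class              {e} (size 1)  {r^2} (size 1)  {r^1, r^3} (size 2)  {s, sr^2, ...} (size 2)  {sr, sr^3, ...} (size 2)
  chi_1 (triv)               1             1               1                    1                        1                       
  chi_2 (sign: r->1, s->-1)  1             1               1                    -1                       -1                      
  chi_3 (r->-1, s->1)        1             1               -1                   1                        -1                      
  chi_4 (r->-1, s->-1)       1             1               -1                   -1                       1                       
  chi_5 (2d, j=1)            2             -2              0                    0                        0                       

Spot check: chi_5 (2d, j=1) on {s, sr^2, ...} = 0.

Explanation: D_4 has order 2*4 = 8 with 5 conjugacy classes, hence 5 irreducibles. Sum of squared dims 1 + 1 + 1 + 1 + 4 = 8 = |G|. Linear characters come from the abelianisation; the 2-dimensional irreps have character r^k -> 2*cos(2*pi*j*k/4), reflections -> 0.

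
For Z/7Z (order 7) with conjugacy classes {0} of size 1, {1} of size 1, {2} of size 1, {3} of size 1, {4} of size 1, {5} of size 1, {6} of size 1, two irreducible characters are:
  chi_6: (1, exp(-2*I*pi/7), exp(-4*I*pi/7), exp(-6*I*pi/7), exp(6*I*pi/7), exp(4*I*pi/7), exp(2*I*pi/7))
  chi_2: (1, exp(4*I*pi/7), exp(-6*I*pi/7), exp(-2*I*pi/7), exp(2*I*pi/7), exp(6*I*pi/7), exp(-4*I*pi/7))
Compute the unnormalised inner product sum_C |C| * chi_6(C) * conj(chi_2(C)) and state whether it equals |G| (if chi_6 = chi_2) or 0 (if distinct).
Sum = 0; so <chi_6, chi_2> = 0 (distinct irreducibles are orthogonal).

Reasoning: Compute term by term over conjugacy classes (|C| * chi_6(C) * conj(chi_2(C))):
  1*(1)*conj(1) + 1*(exp(-2*I*pi/7))*conj(exp(4*I*pi/7)) + 1*(exp(-4*I*pi/7))*conj(exp(-6*I*pi/7)) + 1*(exp(-6*I*pi/7))*conj(exp(-2*I*pi/7)) + 1*(exp(6*I*pi/7))*conj(exp(2*I*pi/7)) + 1*(exp(4*I*pi/7))*conj(exp(6*I*pi/7)) + 1*(exp(2*I*pi/7))*conj(exp(-4*I*pi/7))
  = (1) + (exp(-6*I*pi/7)) + (exp(2*I*pi/7)) + (exp(-4*I*pi/7)) + (exp(4*I*pi/7)) + (exp(-2*I*pi/7)) + (exp(6*I*pi/7))
  = 0.
(Exp terms are combined using exp(i*s)*conj(exp(i*t)) = exp(i*(s-t)), and sums of them are collapsed using the identity that for every m > 1 the m distinct m-th roots of unity sum to 0, e.g. 1 + exp(2*I*pi/3) + exp(-2*I*pi/3) = 0.)
Dividing by |G| = 7 gives 0/7 = 0, matching the row-orthogonality relation <chi_6, chi_2> = [chi_6 = chi_2].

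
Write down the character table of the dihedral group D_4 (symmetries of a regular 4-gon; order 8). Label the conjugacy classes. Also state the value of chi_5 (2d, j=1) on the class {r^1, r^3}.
Conjugacy classes: {e} of size 1, {r^2} of size 1, {r^1, r^3} of size 2, {s, sr^2, ...} of size 2, {sr, sr^3, ...} of size 2.
Character table:
  irrep \ class              {e} (size 1)  {r^2} (size 1)  {r^1, r^3} (size 2)  {s, sr^2, ...} (size 2)  {sr, sr^3, ...} (size 2)
  chi_1 (triv)               1             1               1                    1                        1                       
  chi_2 (sign: r->1, s->-1)  1             1               1                    -1                       -1                      
  chi_3 (r->-1, s->1)        1             1               -1                   1                        -1                      
  chi_4 (r->-1, s->-1)       1             1               -1                   -1                       1                       
  chi_5 (2d, j=1)            2             -2              0                    0                        0                       

Spot check: chi_5 (2d, j=1) on {r^1, r^3} = 0.

Working: D_4 has order 2*4 = 8 with 5 conjugacy classes, hence 5 irreducibles. Sum of squared dims 1 + 1 + 1 + 1 + 4 = 8 = |G|. Linear characters come from the abelianisation; the 2-dimensional irreps have character r^k -> 2*cos(2*pi*j*k/4), reflections -> 0.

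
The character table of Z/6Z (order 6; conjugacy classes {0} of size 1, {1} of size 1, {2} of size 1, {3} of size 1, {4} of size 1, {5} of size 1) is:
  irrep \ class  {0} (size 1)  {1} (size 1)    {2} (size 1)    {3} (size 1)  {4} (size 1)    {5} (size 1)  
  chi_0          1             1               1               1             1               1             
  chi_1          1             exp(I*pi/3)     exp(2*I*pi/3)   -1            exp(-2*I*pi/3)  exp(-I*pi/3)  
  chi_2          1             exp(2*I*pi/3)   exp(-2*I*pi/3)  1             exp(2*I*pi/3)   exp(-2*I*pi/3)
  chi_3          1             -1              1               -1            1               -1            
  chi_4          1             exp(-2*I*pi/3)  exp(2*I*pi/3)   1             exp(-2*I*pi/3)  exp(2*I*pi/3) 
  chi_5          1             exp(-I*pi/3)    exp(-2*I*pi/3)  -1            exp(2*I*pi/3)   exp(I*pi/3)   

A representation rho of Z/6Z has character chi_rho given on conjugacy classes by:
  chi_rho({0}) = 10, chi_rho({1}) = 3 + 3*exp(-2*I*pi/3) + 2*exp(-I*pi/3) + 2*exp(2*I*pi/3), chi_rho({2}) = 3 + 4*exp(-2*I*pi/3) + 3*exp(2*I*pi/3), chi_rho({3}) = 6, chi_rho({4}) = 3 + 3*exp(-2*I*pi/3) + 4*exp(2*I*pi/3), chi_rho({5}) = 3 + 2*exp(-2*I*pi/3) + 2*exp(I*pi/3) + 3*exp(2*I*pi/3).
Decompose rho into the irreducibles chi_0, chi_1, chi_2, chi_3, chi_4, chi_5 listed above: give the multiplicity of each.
Multiplicities: chi_0: 3, chi_1: 0, chi_2: 2, chi_3: 0, chi_4: 3, chi_5: 2.

Working: Use <chi_rho, chi> = (1/|G|) sum_C |C| * chi_rho(C) * conj(chi(C)) with |G| = 6 for each irreducible chi in the table:
  <chi_rho, chi_0> = (1/6)[1*(10)*conj(1) + 1*(3 + 3*exp(-2*I*pi/3) + 2*exp(-I*pi/3) + 2*exp(2*I*pi/3))*conj(1) + 1*(3 + 4*exp(-2*I*pi/3) + 3*exp(2*I*pi/3))*conj(1) + 1*(6)*conj(1) + 1*(3 + 3*exp(-2*I*pi/3) + 4*exp(2*I*pi/3))*conj(1) + 1*(3 + 2*exp(-2*I*pi/3) + 2*exp(I*pi/3) + 3*exp(2*I*pi/3))*conj(1)]
      = (1/6)[(10) + (3 + 3*exp(-2*I*pi/3) + 2*exp(-I*pi/3) + 2*exp(2*I*pi/3)) + (3 + 4*exp(-2*I*pi/3) + 3*exp(2*I*pi/3)) + (6) + (3 + 3*exp(-2*I*pi/3) + 4*exp(2*I*pi/3)) + (3 + 2*exp(-2*I*pi/3) + 2*exp(I*pi/3) + 3*exp(2*I*pi/3))] = 18/6 = 3
  <chi_rho, chi_1> = (1/6)[1*(10)*conj(1) + 1*(3 + 3*exp(-2*I*pi/3) + 2*exp(-I*pi/3) + 2*exp(2*I*pi/3))*conj(exp(I*pi/3)) + 1*(3 + 4*exp(-2*I*pi/3) + 3*exp(2*I*pi/3))*conj(exp(2*I*pi/3)) + 1*(6)*conj(-1) + 1*(3 + 3*exp(-2*I*pi/3) + 4*exp(2*I*pi/3))*conj(exp(-2*I*pi/3)) + 1*(3 + 2*exp(-2*I*pi/3) + 2*exp(I*pi/3) + 3*exp(2*I*pi/3))*conj(exp(-I*pi/3))]
      = (1/6)[(10) + (-3 + 3*exp(-I*pi/3) + 2*exp(-2*I*pi/3) + 2*exp(I*pi/3)) + (3 + 3*exp(-2*I*pi/3) + 4*exp(2*I*pi/3)) + (-6) + (3 + 4*exp(-2*I*pi/3) + 3*exp(2*I*pi/3)) + (-3 + 2*exp(-I*pi/3) + 2*exp(2*I*pi/3) + 3*exp(I*pi/3))] = 0/6 = 0
  <chi_rho, chi_2> = (1/6)[1*(10)*conj(1) + 1*(3 + 3*exp(-2*I*pi/3) + 2*exp(-I*pi/3) + 2*exp(2*I*pi/3))*conj(exp(2*I*pi/3)) + 1*(3 + 4*exp(-2*I*pi/3) + 3*exp(2*I*pi/3))*conj(exp(-2*I*pi/3)) + 1*(6)*conj(1) + 1*(3 + 3*exp(-2*I*pi/3) + 4*exp(2*I*pi/3))*conj(exp(2*I*pi/3)) + 1*(3 + 2*exp(-2*I*pi/3) + 2*exp(I*pi/3) + 3*exp(2*I*pi/3))*conj(exp(-2*I*pi/3))]
      = (1/6)[(10) + (-3) + (1) + (6) + (1) + (-3)] = 12/6 = 2
  <chi_rho, chi_3> = (1/6)[1*(10)*conj(1) + 1*(3 + 3*exp(-2*I*pi/3) + 2*exp(-I*pi/3) + 2*exp(2*I*pi/3))*conj(-1) + 1*(3 + 4*exp(-2*I*pi/3) + 3*exp(2*I*pi/3))*conj(1) + 1*(6)*conj(-1) + 1*(3 + 3*exp(-2*I*pi/3) + 4*exp(2*I*pi/3))*conj(1) + 1*(3 + 2*exp(-2*I*pi/3) + 2*exp(I*pi/3) + 3*exp(2*I*pi/3))*conj(-1)]
      = (1/6)[(10) + (-3 - 2*exp(2*I*pi/3) - 2*exp(-I*pi/3) - 3*exp(-2*I*pi/3)) + (3 + 4*exp(-2*I*pi/3) + 3*exp(2*I*pi/3)) + (-6) + (3 + 3*exp(-2*I*pi/3) + 4*exp(2*I*pi/3)) + (-3 - 3*exp(2*I*pi/3) - 2*exp(I*pi/3) - 2*exp(-2*I*pi/3))] = 0/6 = 0
  <chi_rho, chi_4> = (1/6)[1*(10)*conj(1) + 1*(3 + 3*exp(-2*I*pi/3) + 2*exp(-I*pi/3) + 2*exp(2*I*pi/3))*conj(exp(-2*I*pi/3)) + 1*(3 + 4*exp(-2*I*pi/3) + 3*exp(2*I*pi/3))*conj(exp(2*I*pi/3)) + 1*(6)*conj(1) + 1*(3 + 3*exp(-2*I*pi/3) + 4*exp(2*I*pi/3))*conj(exp(-2*I*pi/3)) + 1*(3 + 2*exp(-2*I*pi/3) + 2*exp(I*pi/3) + 3*exp(2*I*pi/3))*conj(exp(2*I*pi/3))]
      = (1/6)[(10) + (3 + 2*exp(-2*I*pi/3) + 2*exp(I*pi/3) + 3*exp(2*I*pi/3)) + (3 + 3*exp(-2*I*pi/3) + 4*exp(2*I*pi/3)) + (6) + (3 + 4*exp(-2*I*pi/3) + 3*exp(2*I*pi/3)) + (3 + 3*exp(-2*I*pi/3) + 2*exp(-I*pi/3) + 2*exp(2*I*pi/3))] = 18/6 = 3
  <chi_rho, chi_5> = (1/6)[1*(10)*conj(1) + 1*(3 + 3*exp(-2*I*pi/3) + 2*exp(-I*pi/3) + 2*exp(2*I*pi/3))*conj(exp(-I*pi/3)) + 1*(3 + 4*exp(-2*I*pi/3) + 3*exp(2*I*pi/3))*conj(exp(-2*I*pi/3)) + 1*(6)*conj(-1) + 1*(3 + 3*exp(-2*I*pi/3) + 4*exp(2*I*pi/3))*conj(exp(2*I*pi/3)) + 1*(3 + 2*exp(-2*I*pi/3) + 2*exp(I*pi/3) + 3*exp(2*I*pi/3))*conj(exp(I*pi/3))]
      = (1/6)[(10) + (3) + (1) + (-6) + (1) + (3)] = 12/6 = 2
(Exp terms are combined using exp(i*s)*conj(exp(i*t)) = exp(i*(s-t)), and sums of them are collapsed using the identity that for every m > 1 the m distinct m-th roots of unity sum to 0, e.g. 1 + exp(2*I*pi/3) + exp(-2*I*pi/3) = 0.)
Dimension check: dim(rho) = sum (mult * dim) = 3*1 + 0*1 + 2*1 + 0*1 + 3*1 + 2*1 = 10 = chi_rho(e) = 10.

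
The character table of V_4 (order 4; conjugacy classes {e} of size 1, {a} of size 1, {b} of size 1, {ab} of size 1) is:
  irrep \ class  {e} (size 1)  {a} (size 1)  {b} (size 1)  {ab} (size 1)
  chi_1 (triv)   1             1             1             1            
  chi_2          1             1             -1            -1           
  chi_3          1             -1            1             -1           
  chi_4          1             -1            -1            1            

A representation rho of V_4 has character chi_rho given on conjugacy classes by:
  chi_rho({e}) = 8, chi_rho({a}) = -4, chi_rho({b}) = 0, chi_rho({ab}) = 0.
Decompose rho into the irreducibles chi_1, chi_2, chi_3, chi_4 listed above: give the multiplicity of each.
Multiplicities: chi_1: 1, chi_2: 1, chi_3: 3, chi_4: 3.

Details: Use <chi_rho, chi> = (1/|G|) sum_C |C| * chi_rho(C) * conj(chi(C)) with |G| = 4 for each irreducible chi in the table:
  <chi_rho, chi_1> = (1/4)[1*(8)*conj(1) + 1*(-4)*conj(1) + 1*(0)*conj(1) + 1*(0)*conj(1)]
      = (1/4)[(8) + (-4) + (0) + (0)] = 4/4 = 1
  <chi_rho, chi_2> = (1/4)[1*(8)*conj(1) + 1*(-4)*conj(1) + 1*(0)*conj(-1) + 1*(0)*conj(-1)]
      = (1/4)[(8) + (-4) + (0) + (0)] = 4/4 = 1
  <chi_rho, chi_3> = (1/4)[1*(8)*conj(1) + 1*(-4)*conj(-1) + 1*(0)*conj(1) + 1*(0)*conj(-1)]
      = (1/4)[(8) + (4) + (0) + (0)] = 12/4 = 3
  <chi_rho, chi_4> = (1/4)[1*(8)*conj(1) + 1*(-4)*conj(-1) + 1*(0)*conj(-1) + 1*(0)*conj(1)]
      = (1/4)[(8) + (4) + (0) + (0)] = 12/4 = 3
Dimension check: dim(rho) = sum (mult * dim) = 1*1 + 1*1 + 3*1 + 3*1 = 8 = chi_rho(e) = 8.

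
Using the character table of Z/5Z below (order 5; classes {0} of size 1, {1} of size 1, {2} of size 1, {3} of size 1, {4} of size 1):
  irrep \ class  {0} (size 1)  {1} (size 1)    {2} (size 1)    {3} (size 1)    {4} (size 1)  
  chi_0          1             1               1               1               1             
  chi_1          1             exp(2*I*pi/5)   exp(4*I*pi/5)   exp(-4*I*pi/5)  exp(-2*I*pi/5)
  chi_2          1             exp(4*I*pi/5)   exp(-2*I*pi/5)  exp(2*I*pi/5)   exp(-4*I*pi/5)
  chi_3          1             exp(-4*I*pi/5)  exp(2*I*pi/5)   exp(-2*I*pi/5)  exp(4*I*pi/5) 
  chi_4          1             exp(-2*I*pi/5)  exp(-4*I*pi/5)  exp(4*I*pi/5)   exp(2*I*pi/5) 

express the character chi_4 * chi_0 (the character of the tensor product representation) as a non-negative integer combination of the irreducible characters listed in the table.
chi_4 tensor chi_0 = chi_4 (all other irreducibles have multiplicity 0).

Solution. The character of a tensor product is the pointwise product (chi_4 * chi_0)(C) = chi_4(C) * chi_0(C):
  {0}: (1)*(1), {1}: (exp(-2*I*pi/5))*(1), {2}: (exp(-4*I*pi/5))*(1), {3}: (exp(4*I*pi/5))*(1), {4}: (exp(2*I*pi/5))*(1)
so (chi_4 * chi_0) takes values
  {0} -> 1, {1} -> exp(-2*I*pi/5), {2} -> exp(-4*I*pi/5), {3} -> exp(4*I*pi/5), {4} -> exp(2*I*pi/5).
Now take the inner product of this character with each irreducible chi from the table, <chi_4*chi_0, chi> = (1/5) sum_C |C| (chi_4*chi_0)(C) conj(chi(C)):
  <chi_4*chi_0, chi_0> = (1/5)[1*(1)*conj(1) + 1*(exp(-2*I*pi/5))*conj(1) + 1*(exp(-4*I*pi/5))*conj(1) + 1*(exp(4*I*pi/5))*conj(1) + 1*(exp(2*I*pi/5))*conj(1)]
      = (1/5)[(1) + (exp(-2*I*pi/5)) + (exp(-4*I*pi/5)) + (exp(4*I*pi/5)) + (exp(2*I*pi/5))] = 0/5 = 0
  <chi_4*chi_0, chi_1> = (1/5)[1*(1)*conj(1) + 1*(exp(-2*I*pi/5))*conj(exp(2*I*pi/5)) + 1*(exp(-4*I*pi/5))*conj(exp(4*I*pi/5)) + 1*(exp(4*I*pi/5))*conj(exp(-4*I*pi/5)) + 1*(exp(2*I*pi/5))*conj(exp(-2*I*pi/5))]
      = (1/5)[(1) + (exp(-4*I*pi/5)) + (exp(2*I*pi/5)) + (exp(-2*I*pi/5)) + (exp(4*I*pi/5))] = 0/5 = 0
  <chi_4*chi_0, chi_2> = (1/5)[1*(1)*conj(1) + 1*(exp(-2*I*pi/5))*conj(exp(4*I*pi/5)) + 1*(exp(-4*I*pi/5))*conj(exp(-2*I*pi/5)) + 1*(exp(4*I*pi/5))*conj(exp(2*I*pi/5)) + 1*(exp(2*I*pi/5))*conj(exp(-4*I*pi/5))]
      = (1/5)[(1) + (exp(4*I*pi/5)) + (exp(-2*I*pi/5)) + (exp(2*I*pi/5)) + (exp(-4*I*pi/5))] = 0/5 = 0
  <chi_4*chi_0, chi_3> = (1/5)[1*(1)*conj(1) + 1*(exp(-2*I*pi/5))*conj(exp(-4*I*pi/5)) + 1*(exp(-4*I*pi/5))*conj(exp(2*I*pi/5)) + 1*(exp(4*I*pi/5))*conj(exp(-2*I*pi/5)) + 1*(exp(2*I*pi/5))*conj(exp(4*I*pi/5))]
      = (1/5)[(1) + (exp(2*I*pi/5)) + (exp(4*I*pi/5)) + (exp(-4*I*pi/5)) + (exp(-2*I*pi/5))] = 0/5 = 0
  <chi_4*chi_0, chi_4> = (1/5)[1*(1)*conj(1) + 1*(exp(-2*I*pi/5))*conj(exp(-2*I*pi/5)) + 1*(exp(-4*I*pi/5))*conj(exp(-4*I*pi/5)) + 1*(exp(4*I*pi/5))*conj(exp(4*I*pi/5)) + 1*(exp(2*I*pi/5))*conj(exp(2*I*pi/5))]
      = (1/5)[(1) + (1) + (1) + (1) + (1)] = 5/5 = 1
(Exp terms are combined using exp(i*s)*conj(exp(i*t)) = exp(i*(s-t)), and sums of them are collapsed using the identity that for every m > 1 the m distinct m-th roots of unity sum to 0, e.g. 1 + exp(2*I*pi/3) + exp(-2*I*pi/3) = 0.)
Hence the multiplicities are chi_4: 1. Dimension check: dim(chi_4)*dim(chi_0) = 1*1 = 1 and sum (mult * dim) = 1*1 = 1.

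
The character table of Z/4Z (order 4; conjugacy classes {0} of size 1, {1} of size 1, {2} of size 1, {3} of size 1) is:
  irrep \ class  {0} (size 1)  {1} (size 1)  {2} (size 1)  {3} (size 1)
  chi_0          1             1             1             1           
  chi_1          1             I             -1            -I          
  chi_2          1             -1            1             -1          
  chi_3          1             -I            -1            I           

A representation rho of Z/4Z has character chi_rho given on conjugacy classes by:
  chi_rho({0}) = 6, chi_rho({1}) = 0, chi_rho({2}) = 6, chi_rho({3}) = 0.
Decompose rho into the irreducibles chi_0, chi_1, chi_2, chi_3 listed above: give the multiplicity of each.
Multiplicities: chi_0: 3, chi_1: 0, chi_2: 3, chi_3: 0.

Proof sketch: Use <chi_rho, chi> = (1/|G|) sum_C |C| * chi_rho(C) * conj(chi(C)) with |G| = 4 for each irreducible chi in the table:
  <chi_rho, chi_0> = (1/4)[1*(6)*conj(1) + 1*(0)*conj(1) + 1*(6)*conj(1) + 1*(0)*conj(1)]
      = (1/4)[(6) + (0) + (6) + (0)] = 12/4 = 3
  <chi_rho, chi_1> = (1/4)[1*(6)*conj(1) + 1*(0)*conj(I) + 1*(6)*conj(-1) + 1*(0)*conj(-I)]
      = (1/4)[(6) + (0) + (-6) + (0)] = 0/4 = 0
  <chi_rho, chi_2> = (1/4)[1*(6)*conj(1) + 1*(0)*conj(-1) + 1*(6)*conj(1) + 1*(0)*conj(-1)]
      = (1/4)[(6) + (0) + (6) + (0)] = 12/4 = 3
  <chi_rho, chi_3> = (1/4)[1*(6)*conj(1) + 1*(0)*conj(-I) + 1*(6)*conj(-1) + 1*(0)*conj(I)]
      = (1/4)[(6) + (0) + (-6) + (0)] = 0/4 = 0
(Exp terms are combined using exp(i*s)*conj(exp(i*t)) = exp(i*(s-t)), and sums of them are collapsed using the identity that for every m > 1 the m distinct m-th roots of unity sum to 0, e.g. 1 + exp(2*I*pi/3) + exp(-2*I*pi/3) = 0.)
Dimension check: dim(rho) = sum (mult * dim) = 3*1 + 0*1 + 3*1 + 0*1 = 6 = chi_rho(e) = 6.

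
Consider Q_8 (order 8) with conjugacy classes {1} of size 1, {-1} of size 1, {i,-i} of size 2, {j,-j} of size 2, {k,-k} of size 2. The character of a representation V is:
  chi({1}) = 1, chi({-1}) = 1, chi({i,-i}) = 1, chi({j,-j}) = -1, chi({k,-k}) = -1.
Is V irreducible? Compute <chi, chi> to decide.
Irreducible: <chi, chi> = 1.

Justification: <chi, chi> = (1/|G|) sum_C |C| * |chi(C)|^2 = (1/8)[1*|1|^2 + 1*|1|^2 + 2*|1|^2 + 2*|-1|^2 + 2*|-1|^2]
  = (1/8)[(1) + (1) + (2) + (2) + (2)] = 8/8 = 1.
A character is irreducible iff <chi, chi> = 1, so this representation is irreducible.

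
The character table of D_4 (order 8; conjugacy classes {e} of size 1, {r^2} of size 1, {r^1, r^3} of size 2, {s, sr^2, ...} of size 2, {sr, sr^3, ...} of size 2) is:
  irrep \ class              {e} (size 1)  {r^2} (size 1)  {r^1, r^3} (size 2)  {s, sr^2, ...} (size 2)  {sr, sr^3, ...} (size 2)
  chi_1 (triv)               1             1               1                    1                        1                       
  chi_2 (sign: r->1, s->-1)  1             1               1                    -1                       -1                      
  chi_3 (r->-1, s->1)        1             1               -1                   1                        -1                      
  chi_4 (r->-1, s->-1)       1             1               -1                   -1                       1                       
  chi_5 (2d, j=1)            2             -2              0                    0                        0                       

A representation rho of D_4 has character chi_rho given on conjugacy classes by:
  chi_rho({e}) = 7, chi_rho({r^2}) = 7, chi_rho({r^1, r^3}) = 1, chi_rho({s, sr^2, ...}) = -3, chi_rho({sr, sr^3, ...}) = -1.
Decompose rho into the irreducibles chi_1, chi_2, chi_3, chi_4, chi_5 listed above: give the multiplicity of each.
Multiplicities: chi_1: 1, chi_2: 3, chi_3: 1, chi_4: 2, chi_5: 0.

Reasoning: Use <chi_rho, chi> = (1/|G|) sum_C |C| * chi_rho(C) * conj(chi(C)) with |G| = 8 for each irreducible chi in the table:
  <chi_rho, chi_1> = (1/8)[1*(7)*conj(1) + 1*(7)*conj(1) + 2*(1)*conj(1) + 2*(-3)*conj(1) + 2*(-1)*conj(1)]
      = (1/8)[(7) + (7) + (2) + (-6) + (-2)] = 8/8 = 1
  <chi_rho, chi_2> = (1/8)[1*(7)*conj(1) + 1*(7)*conj(1) + 2*(1)*conj(1) + 2*(-3)*conj(-1) + 2*(-1)*conj(-1)]
      = (1/8)[(7) + (7) + (2) + (6) + (2)] = 24/8 = 3
  <chi_rho, chi_3> = (1/8)[1*(7)*conj(1) + 1*(7)*conj(1) + 2*(1)*conj(-1) + 2*(-3)*conj(1) + 2*(-1)*conj(-1)]
      = (1/8)[(7) + (7) + (-2) + (-6) + (2)] = 8/8 = 1
  <chi_rho, chi_4> = (1/8)[1*(7)*conj(1) + 1*(7)*conj(1) + 2*(1)*conj(-1) + 2*(-3)*conj(-1) + 2*(-1)*conj(1)]
      = (1/8)[(7) + (7) + (-2) + (6) + (-2)] = 16/8 = 2
  <chi_rho, chi_5> = (1/8)[1*(7)*conj(2) + 1*(7)*conj(-2) + 2*(1)*conj(0) + 2*(-3)*conj(0) + 2*(-1)*conj(0)]
      = (1/8)[(14) + (-14) + (0) + (0) + (0)] = 0/8 = 0
Dimension check: dim(rho) = sum (mult * dim) = 1*1 + 3*1 + 1*1 + 2*1 + 0*2 = 7 = chi_rho(e) = 7.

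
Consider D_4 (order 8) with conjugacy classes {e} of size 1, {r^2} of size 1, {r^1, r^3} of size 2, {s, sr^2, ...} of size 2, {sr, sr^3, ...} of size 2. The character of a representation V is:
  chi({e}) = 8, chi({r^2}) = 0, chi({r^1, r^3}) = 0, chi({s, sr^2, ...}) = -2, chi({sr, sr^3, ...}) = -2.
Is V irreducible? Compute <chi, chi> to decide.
Not irreducible (reducible): <chi, chi> = 10 > 1.

Argument: <chi, chi> = (1/|G|) sum_C |C| * |chi(C)|^2 = (1/8)[1*|8|^2 + 1*|0|^2 + 2*|0|^2 + 2*|-2|^2 + 2*|-2|^2]
  = (1/8)[(64) + (0) + (0) + (8) + (8)] = 80/8 = 10.
A character is irreducible iff <chi, chi> = 1, so this representation is reducible.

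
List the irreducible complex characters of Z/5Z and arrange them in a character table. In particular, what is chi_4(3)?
Character table of Z/5Z (irreps indexed chi_0,...,chi_4 with chi_k(m) = zeta_5^(k*m), zeta_5 = exp(2*pi*i/5)):
  irrep \ class  {0} (size 1)  {1} (size 1)    {2} (size 1)    {3} (size 1)    {4} (size 1)  
  chi_0          1             1               1               1               1             
  chi_1          1             exp(2*I*pi/5)   exp(4*I*pi/5)   exp(-4*I*pi/5)  exp(-2*I*pi/5)
  chi_2          1             exp(4*I*pi/5)   exp(-2*I*pi/5)  exp(2*I*pi/5)   exp(-4*I*pi/5)
  chi_3          1             exp(-4*I*pi/5)  exp(2*I*pi/5)   exp(-2*I*pi/5)  exp(4*I*pi/5) 
  chi_4          1             exp(-2*I*pi/5)  exp(-4*I*pi/5)  exp(4*I*pi/5)   exp(2*I*pi/5) 

Spot check: chi_4(3) = zeta_5^(4*3) = zeta_5^12 = exp(4*I*pi/5).

Why: Z/5Z is abelian, so all 5 irreducible complex representations are 1-dimensional. They are given by chi_k(m) = zeta_5^(k*m) for k = 0,...,4. Row orthogonality: sum_m chi_k(m) conj(chi_l(m)) = 5 * [k = l].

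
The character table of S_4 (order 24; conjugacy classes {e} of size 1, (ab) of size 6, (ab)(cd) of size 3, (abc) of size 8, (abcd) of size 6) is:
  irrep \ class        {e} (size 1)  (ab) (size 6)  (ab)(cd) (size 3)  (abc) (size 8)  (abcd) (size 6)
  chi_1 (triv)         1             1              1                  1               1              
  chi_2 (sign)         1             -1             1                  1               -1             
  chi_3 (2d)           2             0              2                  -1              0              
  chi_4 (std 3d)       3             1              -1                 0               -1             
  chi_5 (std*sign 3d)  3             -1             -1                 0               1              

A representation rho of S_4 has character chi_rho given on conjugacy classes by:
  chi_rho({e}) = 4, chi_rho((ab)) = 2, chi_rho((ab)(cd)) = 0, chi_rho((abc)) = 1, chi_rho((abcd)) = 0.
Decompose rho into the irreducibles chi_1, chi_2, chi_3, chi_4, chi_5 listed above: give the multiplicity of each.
Multiplicities: chi_1: 1, chi_2: 0, chi_3: 0, chi_4: 1, chi_5: 0.

Working: Use <chi_rho, chi> = (1/|G|) sum_C |C| * chi_rho(C) * conj(chi(C)) with |G| = 24 for each irreducible chi in the table:
  <chi_rho, chi_1> = (1/24)[1*(4)*conj(1) + 6*(2)*conj(1) + 3*(0)*conj(1) + 8*(1)*conj(1) + 6*(0)*conj(1)]
      = (1/24)[(4) + (12) + (0) + (8) + (0)] = 24/24 = 1
  <chi_rho, chi_2> = (1/24)[1*(4)*conj(1) + 6*(2)*conj(-1) + 3*(0)*conj(1) + 8*(1)*conj(1) + 6*(0)*conj(-1)]
      = (1/24)[(4) + (-12) + (0) + (8) + (0)] = 0/24 = 0
  <chi_rho, chi_3> = (1/24)[1*(4)*conj(2) + 6*(2)*conj(0) + 3*(0)*conj(2) + 8*(1)*conj(-1) + 6*(0)*conj(0)]
      = (1/24)[(8) + (0) + (0) + (-8) + (0)] = 0/24 = 0
  <chi_rho, chi_4> = (1/24)[1*(4)*conj(3) + 6*(2)*conj(1) + 3*(0)*conj(-1) + 8*(1)*conj(0) + 6*(0)*conj(-1)]
      = (1/24)[(12) + (12) + (0) + (0) + (0)] = 24/24 = 1
  <chi_rho, chi_5> = (1/24)[1*(4)*conj(3) + 6*(2)*conj(-1) + 3*(0)*conj(-1) + 8*(1)*conj(0) + 6*(0)*conj(1)]
      = (1/24)[(12) + (-12) + (0) + (0) + (0)] = 0/24 = 0
Dimension check: dim(rho) = sum (mult * dim) = 1*1 + 0*1 + 0*2 + 1*3 + 0*3 = 4 = chi_rho(e) = 4.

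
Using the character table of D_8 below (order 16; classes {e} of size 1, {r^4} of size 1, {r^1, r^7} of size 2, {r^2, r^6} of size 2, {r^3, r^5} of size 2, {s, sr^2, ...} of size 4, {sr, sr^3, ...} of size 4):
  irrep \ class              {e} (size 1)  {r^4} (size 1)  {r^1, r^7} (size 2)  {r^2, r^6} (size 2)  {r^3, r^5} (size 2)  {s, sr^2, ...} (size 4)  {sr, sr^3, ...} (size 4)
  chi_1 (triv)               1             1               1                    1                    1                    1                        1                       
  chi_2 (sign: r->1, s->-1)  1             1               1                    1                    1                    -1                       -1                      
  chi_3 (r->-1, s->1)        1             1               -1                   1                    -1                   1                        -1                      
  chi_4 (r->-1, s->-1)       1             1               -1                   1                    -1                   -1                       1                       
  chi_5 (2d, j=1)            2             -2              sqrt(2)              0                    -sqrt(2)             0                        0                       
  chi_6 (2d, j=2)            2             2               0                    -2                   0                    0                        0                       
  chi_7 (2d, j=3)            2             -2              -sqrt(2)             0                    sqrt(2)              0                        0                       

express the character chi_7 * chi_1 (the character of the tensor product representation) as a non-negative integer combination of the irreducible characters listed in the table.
chi_7 tensor chi_1 = chi_7 (all other irreducibles have multiplicity 0).

Proof sketch: The character of a tensor product is the pointwise product (chi_7 * chi_1)(C) = chi_7(C) * chi_1(C):
  {e}: (2)*(1), {r^4}: (-2)*(1), {r^1, r^7}: (-sqrt(2))*(1), {r^2, r^6}: (0)*(1), {r^3, r^5}: (sqrt(2))*(1), {s, sr^2, ...}: (0)*(1), {sr, sr^3, ...}: (0)*(1)
so (chi_7 * chi_1) takes values
  {e} -> 2, {r^4} -> -2, {r^1, r^7} -> -sqrt(2), {r^2, r^6} -> 0, {r^3, r^5} -> sqrt(2), {s, sr^2, ...} -> 0, {sr, sr^3, ...} -> 0.
Now take the inner product of this character with each irreducible chi from the table, <chi_7*chi_1, chi> = (1/16) sum_C |C| (chi_7*chi_1)(C) conj(chi(C)):
  <chi_7*chi_1, chi_1> = (1/16)[1*(2)*conj(1) + 1*(-2)*conj(1) + 2*(-sqrt(2))*conj(1) + 2*(0)*conj(1) + 2*(sqrt(2))*conj(1) + 4*(0)*conj(1) + 4*(0)*conj(1)]
      = (1/16)[(2) + (-2) + (-2*sqrt(2)) + (0) + (2*sqrt(2)) + (0) + (0)] = 0/16 = 0
  <chi_7*chi_1, chi_2> = (1/16)[1*(2)*conj(1) + 1*(-2)*conj(1) + 2*(-sqrt(2))*conj(1) + 2*(0)*conj(1) + 2*(sqrt(2))*conj(1) + 4*(0)*conj(-1) + 4*(0)*conj(-1)]
      = (1/16)[(2) + (-2) + (-2*sqrt(2)) + (0) + (2*sqrt(2)) + (0) + (0)] = 0/16 = 0
  <chi_7*chi_1, chi_3> = (1/16)[1*(2)*conj(1) + 1*(-2)*conj(1) + 2*(-sqrt(2))*conj(-1) + 2*(0)*conj(1) + 2*(sqrt(2))*conj(-1) + 4*(0)*conj(1) + 4*(0)*conj(-1)]
      = (1/16)[(2) + (-2) + (2*sqrt(2)) + (0) + (-2*sqrt(2)) + (0) + (0)] = 0/16 = 0
  <chi_7*chi_1, chi_4> = (1/16)[1*(2)*conj(1) + 1*(-2)*conj(1) + 2*(-sqrt(2))*conj(-1) + 2*(0)*conj(1) + 2*(sqrt(2))*conj(-1) + 4*(0)*conj(-1) + 4*(0)*conj(1)]
      = (1/16)[(2) + (-2) + (2*sqrt(2)) + (0) + (-2*sqrt(2)) + (0) + (0)] = 0/16 = 0
  <chi_7*chi_1, chi_5> = (1/16)[1*(2)*conj(2) + 1*(-2)*conj(-2) + 2*(-sqrt(2))*conj(sqrt(2)) + 2*(0)*conj(0) + 2*(sqrt(2))*conj(-sqrt(2)) + 4*(0)*conj(0) + 4*(0)*conj(0)]
      = (1/16)[(4) + (4) + (-4) + (0) + (-4) + (0) + (0)] = 0/16 = 0
  <chi_7*chi_1, chi_6> = (1/16)[1*(2)*conj(2) + 1*(-2)*conj(2) + 2*(-sqrt(2))*conj(0) + 2*(0)*conj(-2) + 2*(sqrt(2))*conj(0) + 4*(0)*conj(0) + 4*(0)*conj(0)]
      = (1/16)[(4) + (-4) + (0) + (0) + (0) + (0) + (0)] = 0/16 = 0
  <chi_7*chi_1, chi_7> = (1/16)[1*(2)*conj(2) + 1*(-2)*conj(-2) + 2*(-sqrt(2))*conj(-sqrt(2)) + 2*(0)*conj(0) + 2*(sqrt(2))*conj(sqrt(2)) + 4*(0)*conj(0) + 4*(0)*conj(0)]
      = (1/16)[(4) + (4) + (4) + (0) + (4) + (0) + (0)] = 16/16 = 1
Hence the multiplicities are chi_7: 1. Dimension check: dim(chi_7)*dim(chi_1) = 2*1 = 2 and sum (mult * dim) = 1*2 = 2.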